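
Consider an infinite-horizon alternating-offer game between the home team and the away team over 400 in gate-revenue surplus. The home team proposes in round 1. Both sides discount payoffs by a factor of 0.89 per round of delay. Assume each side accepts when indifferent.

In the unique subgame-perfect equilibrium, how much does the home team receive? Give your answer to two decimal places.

211.64

In a stationary SPE each proposer offers the other exactly their discounted continuation value.
If the home team keeps x when proposing and the away team keeps y when proposing, then x = 400 − 0.89y and y = 400 − 0.89x.
Solving: x = 400(1 − 0.89) / (1 − 0.89·0.89) = 44 / 0.2079 ≈ 211.6402.
The away team gets 400 − 211.6402 ≈ 188.3598.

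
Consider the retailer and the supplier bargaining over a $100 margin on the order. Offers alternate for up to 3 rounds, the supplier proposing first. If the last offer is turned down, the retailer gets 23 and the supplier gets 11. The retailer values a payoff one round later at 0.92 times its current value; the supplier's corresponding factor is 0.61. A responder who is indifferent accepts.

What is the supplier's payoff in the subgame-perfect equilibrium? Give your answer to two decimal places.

Work backward from the last round.
Round 3 (the supplier proposes): the retailer gets 23 if talks fail, so the supplier offers 23 and keeps 77.
Round 2 (the retailer proposes): the supplier can get 77 next round, worth 0.61 × 77 = 46.97 now. The retailer offers 46.97 and keeps 100 − 46.97 = 53.03.
Round 1 (the supplier proposes): the retailer can get 53.03 next round, worth 0.92 × 53.03 = 48.7876 now; the supplier offers that and keeps 51.2124.

51.21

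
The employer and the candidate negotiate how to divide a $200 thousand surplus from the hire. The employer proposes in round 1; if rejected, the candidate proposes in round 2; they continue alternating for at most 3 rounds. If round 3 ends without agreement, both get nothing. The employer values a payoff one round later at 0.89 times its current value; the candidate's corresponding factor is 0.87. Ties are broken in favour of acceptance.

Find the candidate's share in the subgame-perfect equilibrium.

Round 3 (the employer proposes): rejection yields 0 for the candidate; the employer offers 0 and keeps 200.
Round 2 (the candidate proposes): the employer can get 200 next round, worth 0.89 × 200 = 178 now, so the candidate offers 178, keeping 22.
Round 1 (the employer proposes): the candidate can get 22 next round, worth 0.87 × 22 = 19.14 now, so the employer offers 19.14, keeping 180.86.

19.14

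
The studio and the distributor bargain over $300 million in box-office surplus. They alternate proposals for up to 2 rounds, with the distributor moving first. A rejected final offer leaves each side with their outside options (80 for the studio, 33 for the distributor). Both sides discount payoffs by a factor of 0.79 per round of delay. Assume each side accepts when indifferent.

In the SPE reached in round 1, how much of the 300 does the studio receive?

210.93

Solve by backward induction from round 2.
Round 2 (the studio proposes): the distributor gets 33 if talks fail, so the studio offers 33 and keeps 267.
Round 1 (the distributor proposes): the studio can get 267 next round, worth 0.79 × 267 = 210.93 now, so the distributor offers 210.93, keeping 89.07.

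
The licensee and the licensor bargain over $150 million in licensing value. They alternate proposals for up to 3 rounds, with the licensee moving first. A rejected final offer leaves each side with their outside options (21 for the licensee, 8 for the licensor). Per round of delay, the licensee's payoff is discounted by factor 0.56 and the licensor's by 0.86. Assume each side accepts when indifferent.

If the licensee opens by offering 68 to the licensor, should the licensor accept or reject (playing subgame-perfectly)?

Accept

Round 3 (the licensee proposes): the licensor gets 8 if talks fail, so the licensee offers 8 and keeps 142.
Round 2 (the licensor proposes): the licensee can get 142 next round, worth 0.56 × 142 = 79.52 now; the licensor offers that and keeps 70.48.
So by rejecting in round 1, the licensor gets 70.48 next round, worth 0.86 × 70.48 = 60.6128 now.
Offer 68 ≥ 60.6128, so the licensor accepts.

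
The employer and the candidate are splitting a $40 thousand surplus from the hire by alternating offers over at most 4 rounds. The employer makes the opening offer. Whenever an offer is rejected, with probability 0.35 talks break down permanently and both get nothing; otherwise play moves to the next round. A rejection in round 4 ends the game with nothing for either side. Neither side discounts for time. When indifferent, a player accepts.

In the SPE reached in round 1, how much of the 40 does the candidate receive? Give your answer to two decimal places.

By backward induction:
Round 4 (the candidate proposes): the employer will accept anything ≥ 0, so the candidate offers 0 and keeps 40.
Round 3 (the employer proposes): rejecting gives the candidate an expected 0.65 × 40 = 26. The employer offers 26 and keeps 40 − 26 = 14.
Round 2 (the candidate proposes): rejecting gives the employer an expected 0.65 × 14 = 9.1, so the candidate offers 9.1, keeping 30.9.
Round 1 (the employer proposes): rejecting gives the candidate an expected 0.65 × 30.9 = 20.085; the employer offers that and keeps 19.915.

20.09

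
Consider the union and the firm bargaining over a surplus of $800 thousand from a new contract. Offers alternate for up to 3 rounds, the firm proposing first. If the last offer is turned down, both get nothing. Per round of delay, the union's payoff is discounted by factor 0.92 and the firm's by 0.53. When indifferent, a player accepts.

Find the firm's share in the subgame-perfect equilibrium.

Round 3 (the firm proposes): rejection yields 0 for the union; the firm offers 0 and keeps 800.
Round 2 (the union proposes): the firm can get 800 next round, worth 0.53 × 800 = 424 now, so the union offers 424, keeping 376.
Round 1 (the firm proposes): the union can get 376 next round, worth 0.92 × 376 = 345.92 now. The firm offers 345.92 and keeps 800 − 345.92 = 454.08.

454.08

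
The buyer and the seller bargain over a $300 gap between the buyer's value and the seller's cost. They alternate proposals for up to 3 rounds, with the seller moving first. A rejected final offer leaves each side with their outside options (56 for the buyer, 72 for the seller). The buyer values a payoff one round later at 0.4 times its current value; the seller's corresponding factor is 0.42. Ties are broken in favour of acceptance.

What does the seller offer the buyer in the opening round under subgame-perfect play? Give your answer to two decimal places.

79.01

By backward induction:
Round 3 (the seller proposes): the buyer gets 56 if talks fail, so the seller offers 56 and keeps 244.
Round 2 (the buyer proposes): the seller can get 244 next round, worth 0.42 × 244 = 102.48 now, so the buyer offers 102.48, keeping 197.52.
Round 1 (the seller proposes): the buyer can get 197.52 next round, worth 0.4 × 197.52 = 79.008 now, so the seller offers 79.008, keeping 220.992.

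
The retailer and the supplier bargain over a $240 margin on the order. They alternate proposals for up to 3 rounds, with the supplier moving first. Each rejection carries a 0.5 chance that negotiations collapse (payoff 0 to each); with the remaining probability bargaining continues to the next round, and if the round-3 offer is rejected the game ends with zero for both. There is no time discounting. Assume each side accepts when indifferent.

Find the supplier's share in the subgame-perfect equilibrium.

180

Round 3 (the supplier proposes): rejection yields 0 for the retailer; the supplier offers 0 and keeps 240.
Round 2 (the retailer proposes): rejecting gives the supplier an expected 0.5 × 240 = 120, so the retailer offers 120, keeping 120.
Round 1 (the supplier proposes): rejecting gives the retailer an expected 0.5 × 120 = 60. The supplier offers 60 and keeps 240 − 60 = 180.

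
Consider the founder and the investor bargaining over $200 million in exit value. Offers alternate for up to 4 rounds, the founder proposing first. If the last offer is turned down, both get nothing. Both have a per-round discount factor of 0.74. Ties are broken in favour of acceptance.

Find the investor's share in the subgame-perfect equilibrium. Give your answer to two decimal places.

Round 4 (the investor proposes): the founder will accept anything ≥ 0, so the investor offers 0 and keeps 200.
Round 3 (the founder proposes): the investor can get 200 next round, worth 0.74 × 200 = 148 now, so the founder offers 148, keeping 52.
Round 2 (the investor proposes): the founder can get 52 next round, worth 0.74 × 52 = 38.48 now, so the investor offers 38.48, keeping 161.52.
Round 1 (the founder proposes): the investor can get 161.52 next round, worth 0.74 × 161.52 = 119.5248 now. The founder offers 119.5248 and keeps 200 − 119.5248 = 80.4752.

119.52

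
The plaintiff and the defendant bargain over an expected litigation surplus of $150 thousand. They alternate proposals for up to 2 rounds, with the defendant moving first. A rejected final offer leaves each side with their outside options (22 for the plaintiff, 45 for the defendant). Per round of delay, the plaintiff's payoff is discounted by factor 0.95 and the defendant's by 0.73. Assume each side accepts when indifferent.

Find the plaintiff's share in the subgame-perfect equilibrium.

99.75

Solve by backward induction from round 2.
Round 2 (the plaintiff proposes): the defendant gets 45 if talks fail, so the plaintiff offers 45 and keeps 105.
Round 1 (the defendant proposes): the plaintiff can get 105 next round, worth 0.95 × 105 = 99.75 now. The defendant offers 99.75 and keeps 150 − 99.75 = 50.25.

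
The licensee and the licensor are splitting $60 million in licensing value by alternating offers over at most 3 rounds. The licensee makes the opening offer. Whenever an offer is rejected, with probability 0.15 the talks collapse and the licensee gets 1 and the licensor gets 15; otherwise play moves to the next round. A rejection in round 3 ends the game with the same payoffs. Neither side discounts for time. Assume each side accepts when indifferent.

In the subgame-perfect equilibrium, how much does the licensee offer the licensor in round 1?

20.61

Round 3 (the licensee proposes): the licensor gets 15 if talks fail, so the licensee offers 15 and keeps 45.
Round 2 (the licensor proposes): rejecting gives the licensee an expected 0.85 × 45 + 0.15 × 1 = 38.4. The licensor offers 38.4 and keeps 60 − 38.4 = 21.6.
Round 1 (the licensee proposes): rejecting gives the licensor an expected 0.85 × 21.6 + 0.15 × 15 = 20.61; the licensee offers that and keeps 39.39.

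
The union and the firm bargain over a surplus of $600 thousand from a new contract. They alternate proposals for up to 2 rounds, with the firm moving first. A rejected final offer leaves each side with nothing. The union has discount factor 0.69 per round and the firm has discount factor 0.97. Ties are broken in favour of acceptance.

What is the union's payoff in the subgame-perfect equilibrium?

Round 2 (the union proposes): rejection yields 0 for the firm; the union offers 0 and keeps 600.
Round 1 (the firm proposes): the union can get 600 next round, worth 0.69 × 600 = 414 now. The firm offers 414 and keeps 600 − 414 = 186.

414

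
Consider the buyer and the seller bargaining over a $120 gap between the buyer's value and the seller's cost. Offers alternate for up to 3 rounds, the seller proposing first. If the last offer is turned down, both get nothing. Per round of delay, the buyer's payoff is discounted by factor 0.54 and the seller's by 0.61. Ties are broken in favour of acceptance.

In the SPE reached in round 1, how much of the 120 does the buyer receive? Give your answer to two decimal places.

By backward induction:
Round 3 (the seller proposes): the buyer will accept anything ≥ 0, so the seller offers 0 and keeps 120.
Round 2 (the buyer proposes): the seller can get 120 next round, worth 0.61 × 120 = 73.2 now. The buyer offers 73.2 and keeps 120 − 73.2 = 46.8.
Round 1 (the seller proposes): the buyer can get 46.8 next round, worth 0.54 × 46.8 = 25.272 now; the seller offers that and keeps 94.728.

25.27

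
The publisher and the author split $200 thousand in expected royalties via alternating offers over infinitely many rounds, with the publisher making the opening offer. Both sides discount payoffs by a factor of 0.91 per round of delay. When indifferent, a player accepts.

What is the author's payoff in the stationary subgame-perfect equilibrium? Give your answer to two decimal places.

95.29

When the publisher proposes, the author accepts any offer worth at least 0.91 times what the author would get by proposing next round; and vice versa.
This gives x = 200 − 0.91y and y = 200 − 0.91x, where x and y are each side's share when it proposes.
Hence (1 − 0.91·0.91)x = 200(1 − 0.91), i.e. 0.1719·x = 18.
x ≈ 104.7120; the author's share is 200 − x ≈ 95.2880.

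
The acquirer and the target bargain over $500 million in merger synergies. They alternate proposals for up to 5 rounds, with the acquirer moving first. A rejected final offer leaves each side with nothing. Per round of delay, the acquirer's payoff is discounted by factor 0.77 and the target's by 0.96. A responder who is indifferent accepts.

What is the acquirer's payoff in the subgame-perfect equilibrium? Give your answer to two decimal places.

Round 5 (the acquirer proposes): the target will accept anything ≥ 0, so the acquirer offers 0 and keeps 500.
Round 4 (the target proposes): the acquirer can get 500 next round, worth 0.77 × 500 = 385 now. The target offers 385 and keeps 500 − 385 = 115.
Round 3 (the acquirer proposes): the target can get 115 next round, worth 0.96 × 115 = 110.4 now; the acquirer offers that and keeps 389.6.
Round 2 (the target proposes): the acquirer can get 389.6 next round, worth 0.77 × 389.6 = 299.992 now. The target offers 299.992 and keeps 500 − 299.992 = 200.008.
Round 1 (the acquirer proposes): the target can get 200.008 next round, worth 0.96 × 200.008 = 192.00768 now; the acquirer offers that and keeps 307.99232.

307.99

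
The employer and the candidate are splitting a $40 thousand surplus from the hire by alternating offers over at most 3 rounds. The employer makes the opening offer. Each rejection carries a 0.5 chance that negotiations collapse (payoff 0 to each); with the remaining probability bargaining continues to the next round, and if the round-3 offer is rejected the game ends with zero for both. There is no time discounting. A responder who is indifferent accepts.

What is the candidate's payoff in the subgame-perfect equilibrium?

10

Round 3 (the employer proposes): the candidate will accept anything ≥ 0, so the employer offers 0 and keeps 40.
Round 2 (the candidate proposes): rejecting gives the employer an expected 0.5 × 40 = 20, so the candidate offers 20, keeping 20.
Round 1 (the employer proposes): rejecting gives the candidate an expected 0.5 × 20 = 10, so the employer offers 10, keeping 30.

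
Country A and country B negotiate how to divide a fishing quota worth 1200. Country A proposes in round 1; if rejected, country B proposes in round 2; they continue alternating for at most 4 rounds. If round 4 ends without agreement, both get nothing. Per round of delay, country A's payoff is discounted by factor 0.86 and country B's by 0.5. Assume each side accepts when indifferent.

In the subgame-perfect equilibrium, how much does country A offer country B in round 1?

342

Round 4 (country B proposes): rejection yields 0 for country A; country B offers 0 and keeps 1200.
Round 3 (country A proposes): country B can get 1200 next round, worth 0.5 × 1200 = 600 now, so country A offers 600, keeping 600.
Round 2 (country B proposes): country A can get 600 next round, worth 0.86 × 600 = 516 now, so country B offers 516, keeping 684.
Round 1 (country A proposes): country B can get 684 next round, worth 0.5 × 684 = 342 now. Country A offers 342 and keeps 1200 − 342 = 858.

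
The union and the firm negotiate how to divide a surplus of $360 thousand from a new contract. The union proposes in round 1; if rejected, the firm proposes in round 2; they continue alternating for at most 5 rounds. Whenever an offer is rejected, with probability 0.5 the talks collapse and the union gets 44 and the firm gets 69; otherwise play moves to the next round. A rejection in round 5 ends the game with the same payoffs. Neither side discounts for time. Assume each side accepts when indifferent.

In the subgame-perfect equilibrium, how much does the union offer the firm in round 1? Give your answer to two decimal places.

146.19

By backward induction:
Round 5 (the union proposes): the firm gets 69 if talks fail, so the union offers 69 and keeps 291.
Round 4 (the firm proposes): rejecting gives the union an expected 0.5 × 291 + 0.5 × 44 = 167.5, so the firm offers 167.5, keeping 192.5.
Round 3 (the union proposes): rejecting gives the firm an expected 0.5 × 192.5 + 0.5 × 69 = 130.75; the union offers that and keeps 229.25.
Round 2 (the firm proposes): rejecting gives the union an expected 0.5 × 229.25 + 0.5 × 44 = 136.625, so the firm offers 136.625, keeping 223.375.
Round 1 (the union proposes): rejecting gives the firm an expected 0.5 × 223.375 + 0.5 × 69 = 146.1875, so the union offers 146.1875, keeping 213.8125.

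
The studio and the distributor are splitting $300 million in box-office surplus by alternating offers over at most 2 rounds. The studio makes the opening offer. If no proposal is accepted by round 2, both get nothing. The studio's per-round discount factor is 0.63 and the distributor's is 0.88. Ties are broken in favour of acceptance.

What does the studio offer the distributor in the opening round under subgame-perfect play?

Round 2 (the distributor proposes): rejection yields 0 for the studio; the distributor offers 0 and keeps 300.
Round 1 (the studio proposes): the distributor can get 300 next round, worth 0.88 × 300 = 264 now. The studio offers 264 and keeps 300 − 264 = 36.

264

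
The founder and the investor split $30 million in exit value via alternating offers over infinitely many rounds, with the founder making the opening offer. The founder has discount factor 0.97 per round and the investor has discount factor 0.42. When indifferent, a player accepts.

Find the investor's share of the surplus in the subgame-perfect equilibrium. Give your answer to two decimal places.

Let x be the founder's share when the founder proposes and y be the investor's share when the investor proposes.
The investor accepts iff offered ≥ 0.42·y, so x = 30 − 0.42y. Symmetrically y = 30 − 0.97x.
Substituting: x = 30 − 0.42(30 − 0.97x), giving x(1 − 0.97·0.42) = 30(1 − 0.42).
So x = 30 × 0.58 / 0.5926 ≈ 29.3621, and the investor receives 30 − x ≈ 0.6379.

0.64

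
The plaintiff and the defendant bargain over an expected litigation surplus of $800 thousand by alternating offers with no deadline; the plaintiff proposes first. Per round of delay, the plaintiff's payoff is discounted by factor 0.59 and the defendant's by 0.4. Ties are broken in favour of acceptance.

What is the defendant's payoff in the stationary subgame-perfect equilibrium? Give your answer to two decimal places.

In a stationary SPE each proposer offers the other exactly their discounted continuation value.
If the plaintiff keeps x when proposing and the defendant keeps y when proposing, then x = 800 − 0.4y and y = 800 − 0.59x.
Solving: x = 800(1 − 0.4) / (1 − 0.59·0.4) = 480 / 0.764 ≈ 628.2723.
The defendant gets 800 − 628.2723 ≈ 171.7277.

171.73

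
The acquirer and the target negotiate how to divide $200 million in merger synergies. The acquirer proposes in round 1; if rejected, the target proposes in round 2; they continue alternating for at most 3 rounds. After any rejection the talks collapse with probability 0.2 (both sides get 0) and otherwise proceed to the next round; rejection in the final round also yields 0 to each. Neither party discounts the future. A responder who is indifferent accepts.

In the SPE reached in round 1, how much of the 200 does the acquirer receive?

168

Round 3 (the acquirer proposes): the target will accept anything ≥ 0, so the acquirer offers 0 and keeps 200.
Round 2 (the target proposes): rejecting gives the acquirer an expected 0.8 × 200 = 160. The target offers 160 and keeps 200 − 160 = 40.
Round 1 (the acquirer proposes): rejecting gives the target an expected 0.8 × 40 = 32. The acquirer offers 32 and keeps 200 − 32 = 168.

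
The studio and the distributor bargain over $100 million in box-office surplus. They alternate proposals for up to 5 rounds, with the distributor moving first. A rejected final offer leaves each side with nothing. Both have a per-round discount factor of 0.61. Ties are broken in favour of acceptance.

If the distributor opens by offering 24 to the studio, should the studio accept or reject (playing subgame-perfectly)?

Round 5 (the distributor proposes): the studio will accept anything ≥ 0, so the distributor offers 0 and keeps 100.
Round 4 (the studio proposes): the distributor can get 100 next round, worth 0.61 × 100 = 61 now; the studio offers that and keeps 39.
Round 3 (the distributor proposes): the studio can get 39 next round, worth 0.61 × 39 = 23.79 now, so the distributor offers 23.79, keeping 76.21.
Round 2 (the studio proposes): the distributor can get 76.21 next round, worth 0.61 × 76.21 = 46.4881 now. The studio offers 46.4881 and keeps 100 − 46.4881 = 53.5119.
So by rejecting in round 1, the studio gets 53.5119 next round, worth 0.61 × 53.5119 = 32.642259 now.
Offer 24 < 32.642259, so the studio rejects.

Reject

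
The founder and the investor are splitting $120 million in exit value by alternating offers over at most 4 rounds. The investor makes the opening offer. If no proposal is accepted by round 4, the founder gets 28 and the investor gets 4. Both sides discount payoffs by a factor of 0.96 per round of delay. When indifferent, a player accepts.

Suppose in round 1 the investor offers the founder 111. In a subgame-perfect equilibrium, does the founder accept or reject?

Round 4 (the founder proposes): the investor gets 4 if talks fail, so the founder offers 4 and keeps 116.
Round 3 (the investor proposes): the founder can get 116 next round, worth 0.96 × 116 = 111.36 now, so the investor offers 111.36, keeping 8.64.
Round 2 (the founder proposes): the investor can get 8.64 next round, worth 0.96 × 8.64 = 8.2944 now. The founder offers 8.2944 and keeps 120 − 8.2944 = 111.7056.
So by rejecting in round 1, the founder gets 111.7056 next round, worth 0.96 × 111.7056 = 107.237376 now.
Offer 111 ≥ 107.237376, so the founder accepts.

Accept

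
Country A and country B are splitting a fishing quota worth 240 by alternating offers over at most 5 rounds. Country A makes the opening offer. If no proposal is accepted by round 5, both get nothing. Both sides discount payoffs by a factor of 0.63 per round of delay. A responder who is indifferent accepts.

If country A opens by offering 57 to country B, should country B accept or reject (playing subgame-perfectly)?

Round 5 (country A proposes): rejection yields 0 for country B; country A offers 0 and keeps 240.
Round 4 (country B proposes): country A can get 240 next round, worth 0.63 × 240 = 151.2 now, so country B offers 151.2, keeping 88.8.
Round 3 (country A proposes): country B can get 88.8 next round, worth 0.63 × 88.8 = 55.944 now; country A offers that and keeps 184.056.
Round 2 (country B proposes): country A can get 184.056 next round, worth 0.63 × 184.056 = 115.95528 now. Country B offers 115.95528 and keeps 240 − 115.95528 = 124.04472.
So by rejecting in round 1, country B gets 124.04472 next round, worth 0.63 × 124.04472 = 78.1481736 now.
Offer 57 < 78.1481736, so country B rejects.

Reject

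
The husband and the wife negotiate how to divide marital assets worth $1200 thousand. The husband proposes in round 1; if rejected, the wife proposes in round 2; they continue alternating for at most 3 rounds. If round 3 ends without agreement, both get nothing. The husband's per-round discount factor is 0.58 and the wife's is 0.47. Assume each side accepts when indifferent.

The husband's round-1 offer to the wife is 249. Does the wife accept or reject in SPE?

Accept

Work out the wife's continuation value if the offer is rejected.
Round 3 (the husband proposes): the wife will accept anything ≥ 0, so the husband offers 0 and keeps 1200.
Round 2 (the wife proposes): the husband can get 1200 next round, worth 0.58 × 1200 = 696 now; the wife offers that and keeps 504.
So by rejecting in round 1, the wife gets 504 next round, worth 0.47 × 504 = 236.88 now.
Offer 249 ≥ 236.88, so the wife accepts.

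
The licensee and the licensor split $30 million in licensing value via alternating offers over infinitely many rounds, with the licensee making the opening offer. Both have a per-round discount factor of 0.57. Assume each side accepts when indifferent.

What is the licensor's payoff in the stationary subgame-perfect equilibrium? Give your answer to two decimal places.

In a stationary SPE each proposer offers the other exactly their discounted continuation value.
If the licensee keeps x when proposing and the licensor keeps y when proposing, then x = 30 − 0.57y and y = 30 − 0.57x.
Solving: x = 30(1 − 0.57) / (1 − 0.57·0.57) = 12.9 / 0.6751 ≈ 19.1083.
The licensor gets 30 − 19.1083 ≈ 10.8917.

10.89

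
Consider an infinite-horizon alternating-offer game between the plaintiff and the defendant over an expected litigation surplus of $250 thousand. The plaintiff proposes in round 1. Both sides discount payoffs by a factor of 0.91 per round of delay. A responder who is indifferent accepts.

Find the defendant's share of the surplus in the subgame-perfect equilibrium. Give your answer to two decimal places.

In a stationary SPE each proposer offers the other exactly their discounted continuation value.
If the plaintiff keeps x when proposing and the defendant keeps y when proposing, then x = 250 − 0.91y and y = 250 − 0.91x.
Solving: x = 250(1 − 0.91) / (1 − 0.91·0.91) = 22.5 / 0.1719 ≈ 130.8901.
The defendant gets 250 − 130.8901 ≈ 119.1099.

119.11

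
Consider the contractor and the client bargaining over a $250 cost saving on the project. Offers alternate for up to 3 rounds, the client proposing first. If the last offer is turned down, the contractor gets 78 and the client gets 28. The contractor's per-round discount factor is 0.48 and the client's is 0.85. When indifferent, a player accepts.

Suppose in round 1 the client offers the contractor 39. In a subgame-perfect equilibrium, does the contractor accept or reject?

Work out the contractor's continuation value if the offer is rejected.
Round 3 (the client proposes): the contractor gets 78 if talks fail, so the client offers 78 and keeps 172.
Round 2 (the contractor proposes): the client can get 172 next round, worth 0.85 × 172 = 146.2 now, so the contractor offers 146.2, keeping 103.8.
So by rejecting in round 1, the contractor gets 103.8 next round, worth 0.48 × 103.8 = 49.824 now.
Offer 39 < 49.824, so the contractor rejects.

Reject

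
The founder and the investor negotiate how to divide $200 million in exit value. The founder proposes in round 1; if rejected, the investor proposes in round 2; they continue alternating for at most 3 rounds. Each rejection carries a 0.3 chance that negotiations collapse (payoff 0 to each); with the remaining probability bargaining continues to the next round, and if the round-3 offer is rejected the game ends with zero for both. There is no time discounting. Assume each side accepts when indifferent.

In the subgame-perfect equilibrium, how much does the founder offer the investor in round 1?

By backward induction:
Round 3 (the founder proposes): the investor will accept anything ≥ 0, so the founder offers 0 and keeps 200.
Round 2 (the investor proposes): rejecting gives the founder an expected 0.7 × 200 = 140, so the investor offers 140, keeping 60.
Round 1 (the founder proposes): rejecting gives the investor an expected 0.7 × 60 = 42, so the founder offers 42, keeping 158.

42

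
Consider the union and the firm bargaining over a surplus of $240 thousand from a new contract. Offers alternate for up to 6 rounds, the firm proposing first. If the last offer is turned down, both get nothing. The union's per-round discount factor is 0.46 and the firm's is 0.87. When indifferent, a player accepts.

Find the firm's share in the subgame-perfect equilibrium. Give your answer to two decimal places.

202.22

Round 6 (the union proposes): the firm will accept anything ≥ 0, so the union offers 0 and keeps 240.
Round 5 (the firm proposes): the union can get 240 next round, worth 0.46 × 240 = 110.4 now, so the firm offers 110.4, keeping 129.6.
Round 4 (the union proposes): the firm can get 129.6 next round, worth 0.87 × 129.6 = 112.752 now; the union offers that and keeps 127.248.
Round 3 (the firm proposes): the union can get 127.248 next round, worth 0.46 × 127.248 = 58.53408 now. The firm offers 58.53408 and keeps 240 − 58.53408 = 181.46592.
Round 2 (the union proposes): the firm can get 181.46592 next round, worth 0.87 × 181.46592 = 157.8753504 now, so the union offers 157.8753504, keeping 82.1246496.
Round 1 (the firm proposes): the union can get 82.1246496 next round, worth 0.46 × 82.1246496 = 37.777338816 now, so the firm offers 37.777338816, keeping 202.222661184.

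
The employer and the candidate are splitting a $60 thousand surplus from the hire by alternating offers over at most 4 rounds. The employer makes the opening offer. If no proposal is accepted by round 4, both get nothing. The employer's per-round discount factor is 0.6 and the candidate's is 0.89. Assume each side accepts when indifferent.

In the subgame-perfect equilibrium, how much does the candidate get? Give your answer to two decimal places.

49.88

Solve by backward induction from round 4.
Round 4 (the candidate proposes): rejection yields 0 for the employer; the candidate offers 0 and keeps 60.
Round 3 (the employer proposes): the candidate can get 60 next round, worth 0.89 × 60 = 53.4 now; the employer offers that and keeps 6.6.
Round 2 (the candidate proposes): the employer can get 6.6 next round, worth 0.6 × 6.6 = 3.96 now, so the candidate offers 3.96, keeping 56.04.
Round 1 (the employer proposes): the candidate can get 56.04 next round, worth 0.89 × 56.04 = 49.8756 now. The employer offers 49.8756 and keeps 60 − 49.8756 = 10.1244.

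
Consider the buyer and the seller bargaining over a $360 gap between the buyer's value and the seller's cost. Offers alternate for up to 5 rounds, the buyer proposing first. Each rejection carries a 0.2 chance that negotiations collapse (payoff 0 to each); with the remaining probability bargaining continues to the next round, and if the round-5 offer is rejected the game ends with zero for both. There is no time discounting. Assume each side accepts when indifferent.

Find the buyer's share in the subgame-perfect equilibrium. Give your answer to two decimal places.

265.54

Round 5 (the buyer proposes): rejection yields 0 for the seller; the buyer offers 0 and keeps 360.
Round 4 (the seller proposes): rejecting gives the buyer an expected 0.8 × 360 = 288, so the seller offers 288, keeping 72.
Round 3 (the buyer proposes): rejecting gives the seller an expected 0.8 × 72 = 57.6; the buyer offers that and keeps 302.4.
Round 2 (the seller proposes): rejecting gives the buyer an expected 0.8 × 302.4 = 241.92, so the seller offers 241.92, keeping 118.08.
Round 1 (the buyer proposes): rejecting gives the seller an expected 0.8 × 118.08 = 94.464, so the buyer offers 94.464, keeping 265.536.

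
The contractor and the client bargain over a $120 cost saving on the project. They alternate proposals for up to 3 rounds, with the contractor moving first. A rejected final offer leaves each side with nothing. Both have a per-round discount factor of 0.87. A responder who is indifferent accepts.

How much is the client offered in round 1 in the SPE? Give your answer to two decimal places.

By backward induction:
Round 3 (the contractor proposes): the client will accept anything ≥ 0, so the contractor offers 0 and keeps 120.
Round 2 (the client proposes): the contractor can get 120 next round, worth 0.87 × 120 = 104.4 now; the client offers that and keeps 15.6.
Round 1 (the contractor proposes): the client can get 15.6 next round, worth 0.87 × 15.6 = 13.572 now, so the contractor offers 13.572, keeping 106.428.

13.57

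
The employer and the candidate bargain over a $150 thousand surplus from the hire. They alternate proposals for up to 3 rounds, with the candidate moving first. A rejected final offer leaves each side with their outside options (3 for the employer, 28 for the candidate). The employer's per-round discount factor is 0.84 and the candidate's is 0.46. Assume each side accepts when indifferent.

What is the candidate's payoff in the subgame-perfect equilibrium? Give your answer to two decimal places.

80.80

By backward induction:
Round 3 (the candidate proposes): the employer gets 3 if talks fail, so the candidate offers 3 and keeps 147.
Round 2 (the employer proposes): the candidate can get 147 next round, worth 0.46 × 147 = 67.62 now; the employer offers that and keeps 82.38.
Round 1 (the candidate proposes): the employer can get 82.38 next round, worth 0.84 × 82.38 = 69.1992 now; the candidate offers that and keeps 80.8008.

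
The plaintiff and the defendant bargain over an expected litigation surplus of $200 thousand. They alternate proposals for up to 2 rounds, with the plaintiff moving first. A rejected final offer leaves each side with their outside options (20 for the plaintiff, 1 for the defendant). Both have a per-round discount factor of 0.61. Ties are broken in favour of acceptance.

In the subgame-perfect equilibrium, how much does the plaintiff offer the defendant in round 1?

109.8

Round 2 (the defendant proposes): the plaintiff gets 20 if talks fail, so the defendant offers 20 and keeps 180.
Round 1 (the plaintiff proposes): the defendant can get 180 next round, worth 0.61 × 180 = 109.8 now, so the plaintiff offers 109.8, keeping 90.2.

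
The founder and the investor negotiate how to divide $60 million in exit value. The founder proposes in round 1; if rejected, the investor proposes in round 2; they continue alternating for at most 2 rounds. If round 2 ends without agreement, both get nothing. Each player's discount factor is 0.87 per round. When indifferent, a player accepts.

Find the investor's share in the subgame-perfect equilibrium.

52.2

Round 2 (the investor proposes): the founder will accept anything ≥ 0, so the investor offers 0 and keeps 60.
Round 1 (the founder proposes): the investor can get 60 next round, worth 0.87 × 60 = 52.2 now. The founder offers 52.2 and keeps 60 − 52.2 = 7.8.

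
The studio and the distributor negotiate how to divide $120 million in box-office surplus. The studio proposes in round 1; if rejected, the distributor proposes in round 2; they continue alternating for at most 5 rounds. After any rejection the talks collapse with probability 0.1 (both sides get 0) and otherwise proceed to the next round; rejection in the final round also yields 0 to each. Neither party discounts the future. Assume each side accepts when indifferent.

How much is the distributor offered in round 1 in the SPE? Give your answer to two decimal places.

By backward induction:
Round 5 (the studio proposes): the distributor will accept anything ≥ 0, so the studio offers 0 and keeps 120.
Round 4 (the distributor proposes): rejecting gives the studio an expected 0.9 × 120 = 108. The distributor offers 108 and keeps 120 − 108 = 12.
Round 3 (the studio proposes): rejecting gives the distributor an expected 0.9 × 12 = 10.8; the studio offers that and keeps 109.2.
Round 2 (the distributor proposes): rejecting gives the studio an expected 0.9 × 109.2 = 98.28, so the distributor offers 98.28, keeping 21.72.
Round 1 (the studio proposes): rejecting gives the distributor an expected 0.9 × 21.72 = 19.548, so the studio offers 19.548, keeping 100.452.

19.55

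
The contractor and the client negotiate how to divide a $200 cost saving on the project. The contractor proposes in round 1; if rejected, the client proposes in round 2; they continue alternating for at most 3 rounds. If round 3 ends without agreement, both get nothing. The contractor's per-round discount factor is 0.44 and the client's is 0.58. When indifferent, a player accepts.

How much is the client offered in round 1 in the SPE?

Round 3 (the contractor proposes): rejection yields 0 for the client; the contractor offers 0 and keeps 200.
Round 2 (the client proposes): the contractor can get 200 next round, worth 0.44 × 200 = 88 now. The client offers 88 and keeps 200 − 88 = 112.
Round 1 (the contractor proposes): the client can get 112 next round, worth 0.58 × 112 = 64.96 now; the contractor offers that and keeps 135.04.

64.96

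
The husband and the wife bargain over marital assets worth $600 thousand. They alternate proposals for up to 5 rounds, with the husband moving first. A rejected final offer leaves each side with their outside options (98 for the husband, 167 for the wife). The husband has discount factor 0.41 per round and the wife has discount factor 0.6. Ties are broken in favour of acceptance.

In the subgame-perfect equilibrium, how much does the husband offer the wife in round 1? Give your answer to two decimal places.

274.76

Solve by backward induction from round 5.
Round 5 (the husband proposes): the wife gets 167 if talks fail, so the husband offers 167 and keeps 433.
Round 4 (the wife proposes): the husband can get 433 next round, worth 0.41 × 433 = 177.53 now. The wife offers 177.53 and keeps 600 − 177.53 = 422.47.
Round 3 (the husband proposes): the wife can get 422.47 next round, worth 0.6 × 422.47 = 253.482 now. The husband offers 253.482 and keeps 600 − 253.482 = 346.518.
Round 2 (the wife proposes): the husband can get 346.518 next round, worth 0.41 × 346.518 = 142.07238 now, so the wife offers 142.07238, keeping 457.92762.
Round 1 (the husband proposes): the wife can get 457.92762 next round, worth 0.6 × 457.92762 = 274.756572 now; the husband offers that and keeps 325.243428.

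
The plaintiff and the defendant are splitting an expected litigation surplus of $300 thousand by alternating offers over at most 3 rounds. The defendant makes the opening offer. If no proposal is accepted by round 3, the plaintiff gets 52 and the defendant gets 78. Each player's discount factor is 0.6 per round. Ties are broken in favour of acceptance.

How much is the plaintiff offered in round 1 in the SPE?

Solve by backward induction from round 3.
Round 3 (the defendant proposes): the plaintiff gets 52 if talks fail, so the defendant offers 52 and keeps 248.
Round 2 (the plaintiff proposes): the defendant can get 248 next round, worth 0.6 × 248 = 148.8 now, so the plaintiff offers 148.8, keeping 151.2.
Round 1 (the defendant proposes): the plaintiff can get 151.2 next round, worth 0.6 × 151.2 = 90.72 now, so the defendant offers 90.72, keeping 209.28.

90.72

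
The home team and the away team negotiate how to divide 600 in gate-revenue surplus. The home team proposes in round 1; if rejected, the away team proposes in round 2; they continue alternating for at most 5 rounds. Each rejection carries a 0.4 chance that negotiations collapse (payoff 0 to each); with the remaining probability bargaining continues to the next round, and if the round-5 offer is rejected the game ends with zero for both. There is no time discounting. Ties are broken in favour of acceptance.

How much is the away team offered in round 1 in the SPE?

195.84

Round 5 (the home team proposes): rejection yields 0 for the away team; the home team offers 0 and keeps 600.
Round 4 (the away team proposes): rejecting gives the home team an expected 0.6 × 600 = 360; the away team offers that and keeps 240.
Round 3 (the home team proposes): rejecting gives the away team an expected 0.6 × 240 = 144, so the home team offers 144, keeping 456.
Round 2 (the away team proposes): rejecting gives the home team an expected 0.6 × 456 = 273.6, so the away team offers 273.6, keeping 326.4.
Round 1 (the home team proposes): rejecting gives the away team an expected 0.6 × 326.4 = 195.84, so the home team offers 195.84, keeping 404.16.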